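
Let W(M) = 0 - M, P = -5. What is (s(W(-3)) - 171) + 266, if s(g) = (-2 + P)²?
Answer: 144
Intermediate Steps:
W(M) = -M
s(g) = 49 (s(g) = (-2 - 5)² = (-7)² = 49)
(s(W(-3)) - 171) + 266 = (49 - 171) + 266 = -122 + 266 = 144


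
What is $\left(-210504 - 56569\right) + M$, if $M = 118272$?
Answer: $-148801$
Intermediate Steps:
$\left(-210504 - 56569\right) + M = \left(-210504 - 56569\right) + 118272 = -267073 + 118272 = -148801$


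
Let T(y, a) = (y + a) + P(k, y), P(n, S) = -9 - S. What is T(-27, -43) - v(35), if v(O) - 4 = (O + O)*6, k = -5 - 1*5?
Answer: -476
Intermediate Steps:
k = -10 (k = -5 - 5 = -10)
v(O) = 4 + 12*O (v(O) = 4 + (O + O)*6 = 4 + (2*O)*6 = 4 + 12*O)
T(y, a) = -9 + a (T(y, a) = (y + a) + (-9 - y) = (a + y) + (-9 - y) = -9 + a)
T(-27, -43) - v(35) = (-9 - 43) - (4 + 12*35) = -52 - (4 + 420) = -52 - 1*424 = -52 - 424 = -476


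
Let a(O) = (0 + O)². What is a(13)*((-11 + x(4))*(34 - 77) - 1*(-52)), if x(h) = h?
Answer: 59657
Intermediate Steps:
a(O) = O²
a(13)*((-11 + x(4))*(34 - 77) - 1*(-52)) = 13²*((-11 + 4)*(34 - 77) - 1*(-52)) = 169*(-7*(-43) + 52) = 169*(301 + 52) = 169*353 = 59657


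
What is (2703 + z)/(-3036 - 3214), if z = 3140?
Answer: -5843/6250 ≈ -0.93488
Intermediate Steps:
(2703 + z)/(-3036 - 3214) = (2703 + 3140)/(-3036 - 3214) = 5843/(-6250) = 5843*(-1/6250) = -5843/6250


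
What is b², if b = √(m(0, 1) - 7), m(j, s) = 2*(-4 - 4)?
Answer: -23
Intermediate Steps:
m(j, s) = -16 (m(j, s) = 2*(-8) = -16)
b = I*√23 (b = √(-16 - 7) = √(-23) = I*√23 ≈ 4.7958*I)
b² = (I*√23)² = -23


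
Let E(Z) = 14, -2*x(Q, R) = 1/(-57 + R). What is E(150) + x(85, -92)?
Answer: 4173/298 ≈ 14.003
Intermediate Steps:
x(Q, R) = -1/(2*(-57 + R))
E(150) + x(85, -92) = 14 - 1/(-114 + 2*(-92)) = 14 - 1/(-114 - 184) = 14 - 1/(-298) = 14 - 1*(-1/298) = 14 + 1/298 = 4173/298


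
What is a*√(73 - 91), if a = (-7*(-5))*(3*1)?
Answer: 315*I*√2 ≈ 445.48*I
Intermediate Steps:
a = 105 (a = 35*3 = 105)
a*√(73 - 91) = 105*√(73 - 91) = 105*√(-18) = 105*(3*I*√2) = 315*I*√2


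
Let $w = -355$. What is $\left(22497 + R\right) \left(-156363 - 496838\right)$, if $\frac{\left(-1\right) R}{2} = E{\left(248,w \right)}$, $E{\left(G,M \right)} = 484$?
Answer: $-14062764329$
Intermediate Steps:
$R = -968$ ($R = \left(-2\right) 484 = -968$)
$\left(22497 + R\right) \left(-156363 - 496838\right) = \left(22497 - 968\right) \left(-156363 - 496838\right) = 21529 \left(-653201\right) = -14062764329$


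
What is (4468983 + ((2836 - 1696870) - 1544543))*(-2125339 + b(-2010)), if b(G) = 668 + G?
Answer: -2616681062486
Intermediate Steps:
(4468983 + ((2836 - 1696870) - 1544543))*(-2125339 + b(-2010)) = (4468983 + ((2836 - 1696870) - 1544543))*(-2125339 + (668 - 2010)) = (4468983 + (-1694034 - 1544543))*(-2125339 - 1342) = (4468983 - 3238577)*(-2126681) = 1230406*(-2126681) = -2616681062486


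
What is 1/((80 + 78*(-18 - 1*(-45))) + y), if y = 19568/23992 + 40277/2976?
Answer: 8925024/19638172483 ≈ 0.00045447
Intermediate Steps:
y = 128070019/8925024 (y = 19568*(1/23992) + 40277*(1/2976) = 2446/2999 + 40277/2976 = 128070019/8925024 ≈ 14.350)
1/((80 + 78*(-18 - 1*(-45))) + y) = 1/((80 + 78*(-18 - 1*(-45))) + 128070019/8925024) = 1/((80 + 78*(-18 + 45)) + 128070019/8925024) = 1/((80 + 78*27) + 128070019/8925024) = 1/((80 + 2106) + 128070019/8925024) = 1/(2186 + 128070019/8925024) = 1/(19638172483/8925024) = 8925024/19638172483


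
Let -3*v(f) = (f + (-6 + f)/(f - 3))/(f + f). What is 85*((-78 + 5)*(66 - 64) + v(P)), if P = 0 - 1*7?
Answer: -347803/28 ≈ -12422.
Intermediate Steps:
P = -7 (P = 0 - 7 = -7)
v(f) = -(f + (-6 + f)/(-3 + f))/(6*f) (v(f) = -(f + (-6 + f)/(f - 3))/(3*(f + f)) = -(f + (-6 + f)/(-3 + f))/(3*(2*f)) = -(f + (-6 + f)/(-3 + f))*1/(2*f)/3 = -(f + (-6 + f)/(-3 + f))/(6*f))
85*((-78 + 5)*(66 - 64) + v(P)) = 85*((-78 + 5)*(66 - 64) + (⅙)*(6 - 1*(-7)² + 2*(-7))/(-7*(-3 - 7))) = 85*(-73*2 + (⅙)*(-⅐)*(6 - 1*49 - 14)/(-10)) = 85*(-146 + (⅙)*(-⅐)*(-⅒)*(6 - 49 - 14)) = 85*(-146 + (⅙)*(-⅐)*(-⅒)*(-57)) = 85*(-146 - 19/140) = 85*(-20459/140) = -347803/28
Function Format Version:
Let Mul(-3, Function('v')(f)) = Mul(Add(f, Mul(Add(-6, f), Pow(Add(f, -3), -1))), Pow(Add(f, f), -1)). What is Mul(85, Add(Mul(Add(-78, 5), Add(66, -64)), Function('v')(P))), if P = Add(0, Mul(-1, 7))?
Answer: Rational(-347803, 28) ≈ -12422.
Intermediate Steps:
P = -7 (P = Add(0, -7) = -7)
Function('v')(f) = Mul(Rational(-1, 6), Pow(f, -1), Add(f, Mul(Pow(Add(-3, f), -1), Add(-6, f)))) (Function('v')(f) = Mul(Rational(-1, 3), Mul(Add(f, Mul(Add(-6, f), Pow(Add(f, -3), -1))), Pow(Add(f, f), -1))) = Mul(Rational(-1, 3), Mul(Add(f, Mul(Add(-6, f), Pow(Add(-3, f), -1))), Pow(Mul(2, f), -1))) = Mul(Rational(-1, 3), Mul(Add(f, Mul(Pow(Add(-3, f), -1), Add(-6, f))), Mul(Rational(1, 2), Pow(f, -1)))) = Mul(Rational(-1, 3), Mul(Rational(1, 2), Pow(f, -1), Add(f, Mul(Pow(Add(-3, f), -1), Add(-6, f))))) = Mul(Rational(-1, 6), Pow(f, -1), Add(f, Mul(Pow(Add(-3, f), -1), Add(-6, f)))))
Mul(85, Add(Mul(Add(-78, 5), Add(66, -64)), Function('v')(P))) = Mul(85, Add(Mul(Add(-78, 5), Add(66, -64)), Mul(Rational(1, 6), Pow(-7, -1), Pow(Add(-3, -7), -1), Add(6, Mul(-1, Pow(-7, 2)), Mul(2, -7))))) = Mul(85, Add(Mul(-73, 2), Mul(Rational(1, 6), Rational(-1, 7), Pow(-10, -1), Add(6, Mul(-1, 49), -14)))) = Mul(85, Add(-146, Mul(Rational(1, 6), Rational(-1, 7), Rational(-1, 10), Add(6, -49, -14)))) = Mul(85, Add(-146, Mul(Rational(1, 6), Rational(-1, 7), Rational(-1, 10), -57))) = Mul(85, Add(-146, Rational(-19, 140))) = Mul(85, Rational(-20459, 140)) = Rational(-347803, 28)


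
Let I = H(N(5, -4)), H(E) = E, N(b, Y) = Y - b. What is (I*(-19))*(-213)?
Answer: -36423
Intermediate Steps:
I = -9 (I = -4 - 1*5 = -4 - 5 = -9)
(I*(-19))*(-213) = -9*(-19)*(-213) = 171*(-213) = -36423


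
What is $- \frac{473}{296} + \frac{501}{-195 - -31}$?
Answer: $- \frac{56467}{12136} \approx -4.6528$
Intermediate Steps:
$- \frac{473}{296} + \frac{501}{-195 - -31} = \left(-473\right) \frac{1}{296} + \frac{501}{-195 + 31} = - \frac{473}{296} + \frac{501}{-164} = - \frac{473}{296} + 501 \left(- \frac{1}{164}\right) = - \frac{473}{296} - \frac{501}{164} = - \frac{56467}{12136}$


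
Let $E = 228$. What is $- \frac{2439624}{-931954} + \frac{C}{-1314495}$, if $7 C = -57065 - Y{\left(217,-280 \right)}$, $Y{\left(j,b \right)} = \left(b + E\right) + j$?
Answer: $\frac{2250145057658}{857534211261} \approx 2.624$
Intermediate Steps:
$Y{\left(j,b \right)} = 228 + b + j$ ($Y{\left(j,b \right)} = \left(b + 228\right) + j = \left(228 + b\right) + j = 228 + b + j$)
$C = - \frac{57230}{7}$ ($C = \frac{-57065 - \left(228 - 280 + 217\right)}{7} = \frac{-57065 - 165}{7} = \frac{1}{7} \left(-57230\right) = - \frac{57230}{7} \approx -8175.7$)
$- \frac{2439624}{-931954} + \frac{C}{-1314495} = - \frac{2439624}{-931954} - \frac{57230}{7 \left(-1314495\right)} = \left(-2439624\right) \left(- \frac{1}{931954}\right) - - \frac{11446}{1840293} = \frac{1219812}{465977} + \frac{11446}{1840293} = \frac{2250145057658}{857534211261}$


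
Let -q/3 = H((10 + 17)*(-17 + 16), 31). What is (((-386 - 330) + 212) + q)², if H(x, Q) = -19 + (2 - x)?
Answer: 285156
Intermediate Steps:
H(x, Q) = -17 - x
q = -30 (q = -3*(-17 - (10 + 17)*(-17 + 16)) = -3*(-17 - 27*(-1)) = -3*(-17 - 1*(-27)) = -3*(-17 + 27) = -3*10 = -30)
(((-386 - 330) + 212) + q)² = (((-386 - 330) + 212) - 30)² = ((-716 + 212) - 30)² = (-504 - 30)² = (-534)² = 285156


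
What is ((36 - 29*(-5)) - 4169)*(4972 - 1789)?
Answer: -12693804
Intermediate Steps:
((36 - 29*(-5)) - 4169)*(4972 - 1789) = ((36 + 145) - 4169)*3183 = (181 - 4169)*3183 = -3988*3183 = -12693804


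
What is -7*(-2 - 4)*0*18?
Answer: 0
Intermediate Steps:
-7*(-2 - 4)*0*18 = -(-42)*0*18 = -7*0*18 = 0*18 = 0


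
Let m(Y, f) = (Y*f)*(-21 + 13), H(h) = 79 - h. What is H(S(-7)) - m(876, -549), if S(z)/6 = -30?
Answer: -3847133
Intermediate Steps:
S(z) = -180 (S(z) = 6*(-30) = -180)
m(Y, f) = -8*Y*f (m(Y, f) = (Y*f)*(-8) = -8*Y*f)
H(S(-7)) - m(876, -549) = (79 - 1*(-180)) - (-8)*876*(-549) = (79 + 180) - 1*3847392 = 259 - 3847392 = -3847133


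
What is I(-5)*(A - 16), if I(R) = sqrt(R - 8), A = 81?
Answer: 65*I*sqrt(13) ≈ 234.36*I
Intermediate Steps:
I(R) = sqrt(-8 + R)
I(-5)*(A - 16) = sqrt(-8 - 5)*(81 - 16) = sqrt(-13)*65 = (I*sqrt(13))*65 = 65*I*sqrt(13)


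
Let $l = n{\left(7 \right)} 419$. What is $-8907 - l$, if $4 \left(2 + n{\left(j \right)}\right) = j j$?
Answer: $- \frac{52807}{4} \approx -13202.0$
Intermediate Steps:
$n{\left(j \right)} = -2 + \frac{j^{2}}{4}$ ($n{\left(j \right)} = -2 + \frac{j j}{4} = -2 + \frac{j^{2}}{4}$)
$l = \frac{17179}{4}$ ($l = \left(-2 + \frac{7^{2}}{4}\right) 419 = \left(-2 + \frac{1}{4} \cdot 49\right) 419 = \left(-2 + \frac{49}{4}\right) 419 = \frac{41}{4} \cdot 419 = \frac{17179}{4} \approx 4294.8$)
$-8907 - l = -8907 - \frac{17179}{4} = - \frac{52807}{4}$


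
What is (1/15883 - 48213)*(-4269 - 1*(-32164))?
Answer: -3051581805830/2269 ≈ -1.3449e+9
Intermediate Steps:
(1/15883 - 48213)*(-4269 - 1*(-32164)) = (1/15883 - 48213)*(-4269 + 32164) = -765767078/15883*27895 = -3051581805830/2269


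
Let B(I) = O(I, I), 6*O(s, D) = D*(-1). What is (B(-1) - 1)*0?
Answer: 0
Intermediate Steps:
O(s, D) = -D/6 (O(s, D) = (D*(-1))/6 = (-D)/6 = -D/6)
B(I) = -I/6
(B(-1) - 1)*0 = (-⅙*(-1) - 1)*0 = (⅙ - 1)*0 = -⅚*0 = 0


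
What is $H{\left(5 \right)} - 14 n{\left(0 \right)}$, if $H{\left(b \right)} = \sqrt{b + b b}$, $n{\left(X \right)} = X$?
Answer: $\sqrt{30} \approx 5.4772$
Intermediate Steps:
$H{\left(b \right)} = \sqrt{b + b^{2}}$
$H{\left(5 \right)} - 14 n{\left(0 \right)} = \sqrt{5 \left(1 + 5\right)} - 0 = \sqrt{5 \cdot 6} + 0 = \sqrt{30} + 0 = \sqrt{30}$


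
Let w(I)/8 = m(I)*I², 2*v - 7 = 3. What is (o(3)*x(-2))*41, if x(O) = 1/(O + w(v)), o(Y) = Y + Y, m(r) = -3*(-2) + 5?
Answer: 123/1099 ≈ 0.11192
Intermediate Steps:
v = 5 (v = 7/2 + (½)*3 = 7/2 + 3/2 = 5)
m(r) = 11 (m(r) = 6 + 5 = 11)
w(I) = 88*I² (w(I) = 8*(11*I²) = 88*I²)
o(Y) = 2*Y
x(O) = 1/(2200 + O) (x(O) = 1/(O + 88*5²) = 1/(O + 88*25) = 1/(O + 2200) = 1/(2200 + O))
(o(3)*x(-2))*41 = ((2*3)/(2200 - 2))*41 = (6/2198)*41 = (6*(1/2198))*41 = (3/1099)*41 = 123/1099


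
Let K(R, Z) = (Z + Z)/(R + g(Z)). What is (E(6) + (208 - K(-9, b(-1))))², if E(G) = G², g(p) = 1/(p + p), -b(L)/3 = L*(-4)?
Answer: 2742826384/47089 ≈ 58248.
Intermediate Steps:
b(L) = 12*L (b(L) = -3*L*(-4) = -(-12)*L = 12*L)
g(p) = 1/(2*p)
K(R, Z) = 2*Z/(R + 1/(2*Z)) (K(R, Z) = (Z + Z)/(R + 1/(2*Z)) = (2*Z)/(R + 1/(2*Z)) = 2*Z/(R + 1/(2*Z)))
(E(6) + (208 - K(-9, b(-1))))² = (6² + (208 - 4*(12*(-1))²/(1 + 2*(-9)*(12*(-1)))))² = (36 + (208 - 4*(-12)²/(1 + 2*(-9)*(-12))))² = (36 + (208 - 4*144/(1 + 216)))² = (36 + (208 - 4*144/217))² = (36 + (208 - 1*576/217))² = (36 + (208 - 576/217))² = (36 + 44560/217)² = (52372/217)² = 2742826384/47089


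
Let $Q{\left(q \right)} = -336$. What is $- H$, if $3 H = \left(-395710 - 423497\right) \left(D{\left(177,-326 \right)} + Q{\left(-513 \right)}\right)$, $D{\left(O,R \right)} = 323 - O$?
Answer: $-51883110$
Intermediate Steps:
$H = 51883110$ ($H = \frac{\left(-395710 - 423497\right) \left(\left(323 - 177\right) - 336\right)}{3} = \frac{\left(-819207\right) \left(\left(323 - 177\right) - 336\right)}{3} = \frac{\left(-819207\right) \left(146 - 336\right)}{3} = \frac{\left(-819207\right) \left(-190\right)}{3} = \frac{1}{3} \cdot 155649330 = 51883110$)
$- H = \left(-1\right) 51883110 = -51883110$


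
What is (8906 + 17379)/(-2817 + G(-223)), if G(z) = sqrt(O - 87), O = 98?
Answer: -74044845/7935478 - 26285*sqrt(11)/7935478 ≈ -9.3418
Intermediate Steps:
G(z) = sqrt(11) (G(z) = sqrt(98 - 87) = sqrt(11))
(8906 + 17379)/(-2817 + G(-223)) = (8906 + 17379)/(-2817 + sqrt(11)) = 26285/(-2817 + sqrt(11))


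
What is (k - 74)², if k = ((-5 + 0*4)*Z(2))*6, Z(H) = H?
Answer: 17956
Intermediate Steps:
k = -60 (k = ((-5 + 0*4)*2)*6 = ((-5 + 0)*2)*6 = -5*2*6 = -10*6 = -60)
(k - 74)² = (-60 - 74)² = (-134)² = 17956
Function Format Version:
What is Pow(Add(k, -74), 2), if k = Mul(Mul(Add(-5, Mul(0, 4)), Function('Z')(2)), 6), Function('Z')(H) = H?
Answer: 17956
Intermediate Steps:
k = -60 (k = Mul(Mul(Add(-5, Mul(0, 4)), 2), 6) = Mul(Mul(Add(-5, 0), 2), 6) = Mul(Mul(-5, 2), 6) = Mul(-10, 6) = -60)
Pow(Add(k, -74), 2) = Pow(Add(-60, -74), 2) = Pow(-134, 2) = 17956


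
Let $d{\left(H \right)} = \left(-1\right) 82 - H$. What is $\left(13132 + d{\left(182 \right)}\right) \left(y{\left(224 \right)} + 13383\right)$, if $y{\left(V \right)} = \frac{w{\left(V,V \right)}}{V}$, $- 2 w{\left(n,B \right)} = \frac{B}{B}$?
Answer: $\frac{19287790511}{112} \approx 1.7221 \cdot 10^{8}$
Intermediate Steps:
$d{\left(H \right)} = -82 - H$
$w{\left(n,B \right)} = - \frac{1}{2}$ ($w{\left(n,B \right)} = - \frac{B \frac{1}{B}}{2} = \left(- \frac{1}{2}\right) 1 = - \frac{1}{2}$)
$y{\left(V \right)} = - \frac{1}{2 V}$
$\left(13132 + d{\left(182 \right)}\right) \left(y{\left(224 \right)} + 13383\right) = \left(13132 - 264\right) \left(- \frac{1}{2 \cdot 224} + 13383\right) = \left(13132 - 264\right) \left(\left(- \frac{1}{2}\right) \frac{1}{224} + 13383\right) = \left(13132 - 264\right) \left(- \frac{1}{448} + 13383\right) = 12868 \cdot \frac{5995583}{448} = \frac{19287790511}{112}$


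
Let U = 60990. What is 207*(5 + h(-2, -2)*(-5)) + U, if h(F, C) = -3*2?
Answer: 68235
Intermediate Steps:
h(F, C) = -6
207*(5 + h(-2, -2)*(-5)) + U = 207*(5 - 6*(-5)) + 60990 = 207*(5 + 30) + 60990 = 207*35 + 60990 = 7245 + 60990 = 68235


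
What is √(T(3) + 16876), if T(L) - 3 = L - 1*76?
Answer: √16806 ≈ 129.64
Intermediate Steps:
T(L) = -73 + L (T(L) = 3 + (L - 1*76) = 3 + (L - 76) = 3 + (-76 + L) = -73 + L)
√(T(3) + 16876) = √((-73 + 3) + 16876) = √(-70 + 16876) = √16806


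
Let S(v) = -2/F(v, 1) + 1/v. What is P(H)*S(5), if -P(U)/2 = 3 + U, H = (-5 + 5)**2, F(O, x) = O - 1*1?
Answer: 9/5 ≈ 1.8000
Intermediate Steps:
F(O, x) = -1 + O (F(O, x) = O - 1 = -1 + O)
H = 0 (H = 0**2 = 0)
P(U) = -6 - 2*U (P(U) = -2*(3 + U) = -6 - 2*U)
S(v) = 1/v - 2/(-1 + v) (S(v) = -2/(-1 + v) + 1/v = 1/v - 2/(-1 + v))
P(H)*S(5) = (-6 - 2*0)*((-1 - 1*5)/(5*(-1 + 5))) = (-6 + 0)*((1/5)*(-1 - 5)/4) = -6*(-6)/(5*4) = -6*(-3/10) = 9/5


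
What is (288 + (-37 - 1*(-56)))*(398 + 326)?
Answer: 222268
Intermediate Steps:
(288 + (-37 - 1*(-56)))*(398 + 326) = (288 + (-37 + 56))*724 = (288 + 19)*724 = 307*724 = 222268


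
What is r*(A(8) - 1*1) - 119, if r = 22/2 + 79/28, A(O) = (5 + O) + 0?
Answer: 328/7 ≈ 46.857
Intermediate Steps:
A(O) = 5 + O
r = 387/28 (r = 22*(½) + 79*(1/28) = 11 + 79/28 = 387/28 ≈ 13.821)
r*(A(8) - 1*1) - 119 = 387*((5 + 8) - 1*1)/28 - 119 = 387*(13 - 1)/28 - 119 = (387/28)*12 - 119 = 1161/7 - 119 = 328/7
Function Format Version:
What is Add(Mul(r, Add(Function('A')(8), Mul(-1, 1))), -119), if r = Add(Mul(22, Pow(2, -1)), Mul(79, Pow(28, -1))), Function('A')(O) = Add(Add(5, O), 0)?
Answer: Rational(328, 7) ≈ 46.857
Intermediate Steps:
Function('A')(O) = Add(5, O)
r = Rational(387, 28) (r = Add(Mul(22, Rational(1, 2)), Mul(79, Rational(1, 28))) = Add(11, Rational(79, 28)) = Rational(387, 28) ≈ 13.821)
Add(Mul(r, Add(Function('A')(8), Mul(-1, 1))), -119) = Add(Mul(Rational(387, 28), Add(Add(5, 8), Mul(-1, 1))), -119) = Add(Mul(Rational(387, 28), Add(13, -1)), -119) = Add(Mul(Rational(387, 28), 12), -119) = Add(Rational(1161, 7), -119) = Rational(328, 7)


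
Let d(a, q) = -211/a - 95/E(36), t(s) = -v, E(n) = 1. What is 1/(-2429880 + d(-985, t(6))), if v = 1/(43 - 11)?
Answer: -985/2393525164 ≈ -4.1153e-7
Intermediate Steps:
v = 1/32 ≈ 0.031250
t(s) = -1/32 (t(s) = -1*1/32 = -1/32)
d(a, q) = -95 - 211/a (d(a, q) = -211/a - 95/1 = -211/a - 95*1 = -211/a - 95 = -95 - 211/a)
1/(-2429880 + d(-985, t(6))) = 1/(-2429880 + (-95 - 211/(-985))) = 1/(-2429880 + (-95 - 211*(-1/985))) = 1/(-2429880 + (-95 + 211/985)) = 1/(-2429880 - 93364/985) = 1/(-2393525164/985) = -985/2393525164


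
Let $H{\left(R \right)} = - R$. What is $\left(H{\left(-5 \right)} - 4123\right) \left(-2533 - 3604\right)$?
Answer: $25272166$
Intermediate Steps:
$\left(H{\left(-5 \right)} - 4123\right) \left(-2533 - 3604\right) = \left(\left(-1\right) \left(-5\right) - 4123\right) \left(-2533 - 3604\right) = \left(5 - 4123\right) \left(-6137\right) = \left(-4118\right) \left(-6137\right) = 25272166$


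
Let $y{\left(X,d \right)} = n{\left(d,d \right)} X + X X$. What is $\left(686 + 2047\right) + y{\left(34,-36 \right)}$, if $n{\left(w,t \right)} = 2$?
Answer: $3957$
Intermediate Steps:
$y{\left(X,d \right)} = X^{2} + 2 X$ ($y{\left(X,d \right)} = 2 X + X X = 2 X + X^{2} = X^{2} + 2 X$)
$\left(686 + 2047\right) + y{\left(34,-36 \right)} = \left(686 + 2047\right) + 34 \left(2 + 34\right) = 2733 + 34 \cdot 36 = 2733 + 1224 = 3957$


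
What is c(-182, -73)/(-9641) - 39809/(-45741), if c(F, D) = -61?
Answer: 386588770/440988981 ≈ 0.87664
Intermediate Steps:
c(-182, -73)/(-9641) - 39809/(-45741) = -61/(-9641) - 39809/(-45741) = -61*(-1/9641) - 39809*(-1/45741) = 61/9641 + 39809/45741 = 386588770/440988981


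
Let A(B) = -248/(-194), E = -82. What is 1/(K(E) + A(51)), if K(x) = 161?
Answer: 97/15741 ≈ 0.0061622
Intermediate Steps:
A(B) = 124/97 (A(B) = -248*(-1/194) = 124/97)
1/(K(E) + A(51)) = 1/(161 + 124/97) = 1/(15741/97) = 97/15741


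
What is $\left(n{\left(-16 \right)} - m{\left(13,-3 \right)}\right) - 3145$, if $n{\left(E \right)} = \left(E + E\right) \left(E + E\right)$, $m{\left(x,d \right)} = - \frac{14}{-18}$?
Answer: $- \frac{19096}{9} \approx -2121.8$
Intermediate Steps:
$m{\left(x,d \right)} = \frac{7}{9}$ ($m{\left(x,d \right)} = \left(-14\right) \left(- \frac{1}{18}\right) = \frac{7}{9}$)
$n{\left(E \right)} = 4 E^{2}$ ($n{\left(E \right)} = 2 E 2 E = 4 E^{2}$)
$\left(n{\left(-16 \right)} - m{\left(13,-3 \right)}\right) - 3145 = \left(4 \left(-16\right)^{2} - \frac{7}{9}\right) - 3145 = \left(4 \cdot 256 - \frac{7}{9}\right) - 3145 = \left(1024 - \frac{7}{9}\right) - 3145 = \frac{9209}{9} - 3145 = - \frac{19096}{9}$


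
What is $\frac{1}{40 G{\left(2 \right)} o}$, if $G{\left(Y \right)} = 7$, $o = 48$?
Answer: $\frac{1}{13440} \approx 7.4405 \cdot 10^{-5}$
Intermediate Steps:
$\frac{1}{40 G{\left(2 \right)} o} = \frac{1}{40 \cdot 7 \cdot 48} = \frac{1}{280 \cdot 48} = \frac{1}{13440}$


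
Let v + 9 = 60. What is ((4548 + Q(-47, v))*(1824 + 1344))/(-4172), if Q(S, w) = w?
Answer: -520344/149 ≈ -3492.2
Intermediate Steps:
v = 51 (v = -9 + 60 = 51)
((4548 + Q(-47, v))*(1824 + 1344))/(-4172) = ((4548 + 51)*(1824 + 1344))/(-4172) = (4599*3168)*(-1/4172) = 14569632*(-1/4172) = -520344/149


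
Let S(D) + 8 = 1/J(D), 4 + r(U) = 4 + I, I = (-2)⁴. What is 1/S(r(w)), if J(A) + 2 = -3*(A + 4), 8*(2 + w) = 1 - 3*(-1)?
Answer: -62/497 ≈ -0.12475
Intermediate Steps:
I = 16
w = -3/2 (w = -2 + (1 - 3*(-1))/8 = -2 + (1 + 3)/8 = -2 + (⅛)*4 = -2 + ½ = -3/2 ≈ -1.5000)
J(A) = -14 - 3*A (J(A) = -2 - 3*(A + 4) = -2 - 3*(4 + A) = -2 + (-12 - 3*A) = -14 - 3*A)
r(U) = 16 (r(U) = -4 + (4 + 16) = -4 + 20 = 16)
S(D) = -8 + 1/(-14 - 3*D)
1/S(r(w)) = 1/((-113 - 24*16)/(14 + 3*16)) = 1/((-113 - 384)/(14 + 48)) = 1/(-497/62) = -62/497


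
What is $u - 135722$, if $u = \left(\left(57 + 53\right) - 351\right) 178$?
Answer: $-178620$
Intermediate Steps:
$u = -42898$ ($u = \left(110 - 351\right) 178 = \left(-241\right) 178 = -42898$)
$u - 135722 = -42898 - 135722 = -178620$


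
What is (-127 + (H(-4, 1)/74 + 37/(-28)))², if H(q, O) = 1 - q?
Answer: 17654702641/1073296 ≈ 16449.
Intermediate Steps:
(-127 + (H(-4, 1)/74 + 37/(-28)))² = (-127 + ((1 - 1*(-4))/74 + 37/(-28)))² = (-127 + ((1 + 4)*(1/74) + 37*(-1/28)))² = (-127 + (5*(1/74) - 37/28))² = (-127 + (5/74 - 37/28))² = (-127 - 1299/1036)² = (-132871/1036)² = 17654702641/1073296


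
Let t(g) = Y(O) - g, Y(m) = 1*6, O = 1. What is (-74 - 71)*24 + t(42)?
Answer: -3516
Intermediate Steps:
Y(m) = 6
t(g) = 6 - g
(-74 - 71)*24 + t(42) = (-74 - 71)*24 + (6 - 1*42) = -145*24 + (6 - 42) = -3480 - 36 = -3516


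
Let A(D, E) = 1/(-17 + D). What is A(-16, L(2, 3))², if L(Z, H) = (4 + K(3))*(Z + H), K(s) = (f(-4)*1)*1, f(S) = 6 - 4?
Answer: 1/1089 ≈ 0.00091827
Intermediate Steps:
f(S) = 2
K(s) = 2 (K(s) = (2*1)*1 = 2*1 = 2)
L(Z, H) = 6*H + 6*Z (L(Z, H) = (4 + 2)*(Z + H) = 6*(H + Z) = 6*H + 6*Z)
A(-16, L(2, 3))² = (1/(-17 - 16))² = (1/(-33))² = (-1/33)² = 1/1089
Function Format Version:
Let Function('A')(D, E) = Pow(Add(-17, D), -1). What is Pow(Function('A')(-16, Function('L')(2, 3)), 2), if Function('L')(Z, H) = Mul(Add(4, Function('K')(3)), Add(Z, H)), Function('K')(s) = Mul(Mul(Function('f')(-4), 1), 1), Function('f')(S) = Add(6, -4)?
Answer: Rational(1, 1089) ≈ 0.00091827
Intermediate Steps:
Function('f')(S) = 2
Function('K')(s) = 2 (Function('K')(s) = Mul(Mul(2, 1), 1) = Mul(2, 1) = 2)
Function('L')(Z, H) = Add(Mul(6, H), Mul(6, Z)) (Function('L')(Z, H) = Mul(Add(4, 2), Add(Z, H)) = Mul(6, Add(H, Z)) = Add(Mul(6, H), Mul(6, Z)))
Pow(Function('A')(-16, Function('L')(2, 3)), 2) = Pow(Pow(Add(-17, -16), -1), 2) = Pow(Pow(-33, -1), 2) = Pow(Rational(-1, 33), 2) = Rational(1, 1089)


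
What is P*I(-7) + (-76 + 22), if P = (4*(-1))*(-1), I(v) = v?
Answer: -82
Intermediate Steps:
P = 4 (P = -4*(-1) = 4)
P*I(-7) + (-76 + 22) = 4*(-7) + (-76 + 22) = -28 - 54 = -82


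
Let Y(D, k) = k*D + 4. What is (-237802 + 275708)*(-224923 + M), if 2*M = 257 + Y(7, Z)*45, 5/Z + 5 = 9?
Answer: -34040744133/4 ≈ -8.5102e+9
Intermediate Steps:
Z = 5/4 (Z = 5/(-5 + 9) = 5/4 ≈ 1.2500)
Y(D, k) = 4 + D*k (Y(D, k) = D*k + 4 = 4 + D*k)
M = 3323/8 (M = (257 + (4 + 7*(5/4))*45)/2 = (257 + (4 + 35/4)*45)/2 = (257 + (51/4)*45)/2 = (257 + 2295/4)/2 = (½)*(3323/4) = 3323/8 ≈ 415.38)
(-237802 + 275708)*(-224923 + M) = (-237802 + 275708)*(-224923 + 3323/8) = 37906*(-1796061/8) = -34040744133/4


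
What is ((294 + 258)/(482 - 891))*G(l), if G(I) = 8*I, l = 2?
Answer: -8832/409 ≈ -21.594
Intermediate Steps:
((294 + 258)/(482 - 891))*G(l) = ((294 + 258)/(482 - 891))*(8*2) = (552/(-409))*16 = (552*(-1/409))*16 = -552/409*16 = -8832/409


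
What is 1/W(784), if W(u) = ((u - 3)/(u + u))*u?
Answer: 2/781 ≈ 0.0025608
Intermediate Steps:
W(u) = -3/2 + u/2 (W(u) = ((-3 + u)/((2*u)))*u = ((-3 + u)*(1/(2*u)))*u = ((-3 + u)/(2*u))*u = -3/2 + u/2)
1/W(784) = 1/(-3/2 + (1/2)*784) = 1/(-3/2 + 392) = 1/(781/2) = 2/781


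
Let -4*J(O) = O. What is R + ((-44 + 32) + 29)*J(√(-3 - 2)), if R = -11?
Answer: -11 - 17*I*√5/4 ≈ -11.0 - 9.5033*I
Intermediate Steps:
J(O) = -O/4
R + ((-44 + 32) + 29)*J(√(-3 - 2)) = -11 + ((-44 + 32) + 29)*(-√(-3 - 2)/4) = -11 + (-12 + 29)*(-I*√5/4) = -11 + 17*(-I*√5/4) = -11 - 17*I*√5/4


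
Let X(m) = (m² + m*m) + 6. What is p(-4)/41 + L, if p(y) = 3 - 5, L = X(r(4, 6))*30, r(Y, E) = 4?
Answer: 46738/41 ≈ 1140.0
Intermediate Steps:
X(m) = 6 + 2*m² (X(m) = (m² + m²) + 6 = 2*m² + 6 = 6 + 2*m²)
L = 1140 (L = (6 + 2*4²)*30 = (6 + 2*16)*30 = (6 + 32)*30 = 38*30 = 1140)
p(y) = -2
p(-4)/41 + L = -2/41 + 1140 = 46738/41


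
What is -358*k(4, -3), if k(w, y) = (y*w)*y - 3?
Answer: -11814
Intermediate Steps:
k(w, y) = -3 + w*y² (k(w, y) = (w*y)*y - 3 = w*y² - 3 = -3 + w*y²)
-358*k(4, -3) = -358*(-3 + 4*(-3)²) = -358*(-3 + 4*9) = -358*(-3 + 36) = -358*33 = -11814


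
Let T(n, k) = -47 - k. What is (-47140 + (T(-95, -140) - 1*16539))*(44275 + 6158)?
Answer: -3206832738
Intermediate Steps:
(-47140 + (T(-95, -140) - 1*16539))*(44275 + 6158) = (-47140 + ((-47 - 1*(-140)) - 1*16539))*(44275 + 6158) = (-47140 + ((-47 + 140) - 16539))*50433 = (-47140 + (93 - 16539))*50433 = (-47140 - 16446)*50433 = -63586*50433 = -3206832738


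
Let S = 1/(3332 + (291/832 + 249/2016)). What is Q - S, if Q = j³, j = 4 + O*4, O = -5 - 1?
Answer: -465799801472/58224973 ≈ -8000.0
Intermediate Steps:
O = -6
j = -20 (j = 4 - 6*4 = 4 - 24 = -20)
Q = -8000 (Q = (-20)³ = -8000)
S = 17472/58224973 (S = 1/(3332 + (291*(1/832) + 249*(1/2016))) = 1/(3332 + (291/832 + 83/672)) = 1/(3332 + 8269/17472) = 1/(58224973/17472) = 17472/58224973 ≈ 0.00030008)
Q - S = -8000 - 1*17472/58224973 = -8000 - 17472/58224973 = -465799801472/58224973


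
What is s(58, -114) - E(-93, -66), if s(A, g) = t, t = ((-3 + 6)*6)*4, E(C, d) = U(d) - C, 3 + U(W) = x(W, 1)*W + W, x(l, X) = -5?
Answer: -282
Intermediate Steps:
U(W) = -3 - 4*W (U(W) = -3 + (-5*W + W) = -3 - 4*W)
E(C, d) = -3 - C - 4*d (E(C, d) = (-3 - 4*d) - C = -3 - C - 4*d)
t = 72 (t = (3*6)*4 = 18*4 = 72)
s(A, g) = 72
s(58, -114) - E(-93, -66) = 72 - (-3 - 1*(-93) - 4*(-66)) = 72 - (-3 + 93 + 264) = 72 - 1*354 = 72 - 354 = -282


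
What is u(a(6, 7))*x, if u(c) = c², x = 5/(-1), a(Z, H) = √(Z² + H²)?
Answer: -425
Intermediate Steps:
a(Z, H) = √(H² + Z²)
x = -5 (x = 5*(-1) = -5)
u(a(6, 7))*x = (√(7² + 6²))²*(-5) = (√(49 + 36))²*(-5) = (√85)²*(-5) = 85*(-5) = -425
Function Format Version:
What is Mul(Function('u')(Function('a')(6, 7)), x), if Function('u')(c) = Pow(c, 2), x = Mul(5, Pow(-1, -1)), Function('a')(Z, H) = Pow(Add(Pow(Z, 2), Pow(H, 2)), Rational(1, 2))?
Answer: -425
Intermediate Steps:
Function('a')(Z, H) = Pow(Add(Pow(H, 2), Pow(Z, 2)), Rational(1, 2))
x = -5 (x = Mul(5, -1) = -5)
Mul(Function('u')(Function('a')(6, 7)), x) = Mul(Pow(Pow(Add(Pow(7, 2), Pow(6, 2)), Rational(1, 2)), 2), -5) = Mul(Pow(Pow(Add(49, 36), Rational(1, 2)), 2), -5) = Mul(Pow(Pow(85, Rational(1, 2)), 2), -5) = Mul(85, -5) = -425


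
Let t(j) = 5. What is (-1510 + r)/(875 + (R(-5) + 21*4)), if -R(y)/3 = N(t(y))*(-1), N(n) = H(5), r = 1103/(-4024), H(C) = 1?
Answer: -6077343/3871088 ≈ -1.5699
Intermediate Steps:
r = -1103/4024 (r = 1103*(-1/4024) = -1103/4024 ≈ -0.27411)
N(n) = 1
R(y) = 3 (R(y) = -3*(-1) = 3)
(-1510 + r)/(875 + (R(-5) + 21*4)) = (-1510 - 1103/4024)/(875 + (3 + 21*4)) = -6077343/(4024*(875 + (3 + 84))) = -6077343/(4024*(875 + 87)) = -6077343/4024/962 = -6077343/4024*1/962 = -6077343/3871088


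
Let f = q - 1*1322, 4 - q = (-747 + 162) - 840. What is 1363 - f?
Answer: 1256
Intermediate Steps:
q = 1429 (q = 4 - ((-747 + 162) - 840) = 4 - (-585 - 840) = 4 - 1*(-1425) = 4 + 1425 = 1429)
f = 107 (f = 1429 - 1*1322 = 1429 - 1322 = 107)
1363 - f = 1363 - 1*107 = 1363 - 107 = 1256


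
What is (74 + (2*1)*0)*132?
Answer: 9768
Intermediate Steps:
(74 + (2*1)*0)*132 = (74 + 2*0)*132 = (74 + 0)*132 = 74*132 = 9768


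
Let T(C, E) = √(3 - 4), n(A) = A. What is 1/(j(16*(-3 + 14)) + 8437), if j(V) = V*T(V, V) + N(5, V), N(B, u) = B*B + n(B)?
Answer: 8467/71721065 - 176*I/71721065 ≈ 0.00011805 - 2.454e-6*I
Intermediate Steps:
T(C, E) = I (T(C, E) = √(-1) = I)
N(B, u) = B + B² (N(B, u) = B*B + B = B² + B = B + B²)
j(V) = 30 + I*V (j(V) = V*I + 5*(1 + 5) = I*V + 5*6 = I*V + 30 = 30 + I*V)
1/(j(16*(-3 + 14)) + 8437) = 1/((30 + I*(16*(-3 + 14))) + 8437) = 1/((30 + I*(16*11)) + 8437) = 1/((30 + I*176) + 8437) = 1/((30 + 176*I) + 8437) = 1/(8467 + 176*I) = (8467 - 176*I)/71721065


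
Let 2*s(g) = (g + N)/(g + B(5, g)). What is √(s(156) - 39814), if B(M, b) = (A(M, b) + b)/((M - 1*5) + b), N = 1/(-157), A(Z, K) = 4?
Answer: I*√36804427175366170/961468 ≈ 199.53*I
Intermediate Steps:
N = -1/157 ≈ -0.0063694
B(M, b) = (4 + b)/(-5 + M + b) (B(M, b) = (4 + b)/((M - 1*5) + b) = (4 + b)/((M - 5) + b) = (4 + b)/((-5 + M) + b) = (4 + b)/(-5 + M + b))
s(g) = (-1/157 + g)/(2*(g + (4 + g)/g)) (s(g) = ((g - 1/157)/(g + (4 + g)/(-5 + 5 + g)))/2 = ((-1/157 + g)/(g + (4 + g)/g))/2 = (-1/157 + g)/(2*(g + (4 + g)/g)))
√(s(156) - 39814) = √((1/314)*156*(-1 + 157*156)/(4 + 156 + 156²) - 39814) = √((1/314)*156*(-1 + 24492)/(4 + 156 + 24336) - 39814) = √((1/314)*156*24491/24496 - 39814) = √((1/314)*156*(1/24496)*24491 - 39814) = √(955149/1922936 - 39814) = √(-76558818755/1922936) = I*√36804427175366170/961468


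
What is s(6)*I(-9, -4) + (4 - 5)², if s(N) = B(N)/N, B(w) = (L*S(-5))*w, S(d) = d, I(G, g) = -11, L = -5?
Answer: -274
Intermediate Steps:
B(w) = 25*w (B(w) = (-5*(-5))*w = 25*w)
s(N) = 25 (s(N) = (25*N)/N = 25)
s(6)*I(-9, -4) + (4 - 5)² = 25*(-11) + (4 - 5)² = -275 + (-1)² = -275 + 1 = -274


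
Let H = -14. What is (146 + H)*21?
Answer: 2772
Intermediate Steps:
(146 + H)*21 = (146 - 14)*21 = 132*21 = 2772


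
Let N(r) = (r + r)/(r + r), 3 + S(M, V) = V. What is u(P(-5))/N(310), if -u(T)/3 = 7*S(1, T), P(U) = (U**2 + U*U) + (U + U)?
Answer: -777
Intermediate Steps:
S(M, V) = -3 + V
N(r) = 1 (N(r) = (2*r)/((2*r)) = (2*r)*(1/(2*r)) = 1)
P(U) = 2*U + 2*U**2 (P(U) = (U**2 + U**2) + 2*U = 2*U**2 + 2*U = 2*U + 2*U**2)
u(T) = 63 - 21*T (u(T) = -21*(-3 + T) = -3*(-21 + 7*T) = 63 - 21*T)
u(P(-5))/N(310) = (63 - 42*(-5)*(1 - 5))/1 = (63 - 42*(-5)*(-4))*1 = (63 - 21*40)*1 = (63 - 840)*1 = -777*1 = -777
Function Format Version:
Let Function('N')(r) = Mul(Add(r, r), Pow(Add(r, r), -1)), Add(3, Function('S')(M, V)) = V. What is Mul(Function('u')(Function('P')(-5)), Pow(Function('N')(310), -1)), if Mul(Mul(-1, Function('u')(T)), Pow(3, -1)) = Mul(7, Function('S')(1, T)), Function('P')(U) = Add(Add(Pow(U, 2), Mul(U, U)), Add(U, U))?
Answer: -777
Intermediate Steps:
Function('S')(M, V) = Add(-3, V)
Function('N')(r) = 1 (Function('N')(r) = Mul(Mul(2, r), Pow(Mul(2, r), -1)) = Mul(Mul(2, r), Mul(Rational(1, 2), Pow(r, -1))) = 1)
Function('P')(U) = Add(Mul(2, U), Mul(2, Pow(U, 2))) (Function('P')(U) = Add(Add(Pow(U, 2), Pow(U, 2)), Mul(2, U)) = Add(Mul(2, Pow(U, 2)), Mul(2, U)) = Add(Mul(2, U), Mul(2, Pow(U, 2))))
Function('u')(T) = Add(63, Mul(-21, T)) (Function('u')(T) = Mul(-3, Mul(7, Add(-3, T))) = Mul(-3, Add(-21, Mul(7, T))) = Add(63, Mul(-21, T)))
Mul(Function('u')(Function('P')(-5)), Pow(Function('N')(310), -1)) = Mul(Add(63, Mul(-21, Mul(2, -5, Add(1, -5)))), Pow(1, -1)) = Mul(Add(63, Mul(-21, Mul(2, -5, -4))), 1) = Mul(Add(63, Mul(-21, 40)), 1) = Mul(Add(63, -840), 1) = Mul(-777, 1) = -777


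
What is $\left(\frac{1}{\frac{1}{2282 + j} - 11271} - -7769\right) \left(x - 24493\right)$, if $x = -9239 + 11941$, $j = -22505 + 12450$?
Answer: $- \frac{14831784257960593}{87609484} \approx -1.6929 \cdot 10^{8}$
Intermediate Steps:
$j = -10055$
$x = 2702$
$\left(\frac{1}{\frac{1}{2282 + j} - 11271} - -7769\right) \left(x - 24493\right) = \left(\frac{1}{\frac{1}{2282 - 10055} - 11271} - -7769\right) \left(2702 - 24493\right) = \left(\frac{1}{\frac{1}{-7773} - 11271} + 7769\right) \left(-21791\right) = \left(\frac{1}{- \frac{1}{7773} - 11271} + 7769\right) \left(-21791\right) = \left(\frac{1}{- \frac{87609484}{7773}} + 7769\right) \left(-21791\right) = \left(- \frac{7773}{87609484} + 7769\right) \left(-21791\right) = \frac{680638073423}{87609484} \left(-21791\right) = - \frac{14831784257960593}{87609484}$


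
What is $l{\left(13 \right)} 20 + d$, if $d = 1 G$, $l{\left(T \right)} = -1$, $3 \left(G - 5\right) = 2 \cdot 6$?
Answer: $-11$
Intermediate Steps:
$G = 9$ ($G = 5 + \frac{2 \cdot 6}{3} = 5 + \frac{1}{3} \cdot 12 = 5 + 4 = 9$)
$d = 9$ ($d = 1 \cdot 9 = 9$)
$l{\left(13 \right)} 20 + d = \left(-1\right) 20 + 9 = -20 + 9 = -11$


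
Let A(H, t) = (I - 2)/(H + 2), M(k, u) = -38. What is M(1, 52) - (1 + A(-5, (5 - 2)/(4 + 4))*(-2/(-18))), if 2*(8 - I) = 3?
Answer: -233/6 ≈ -38.833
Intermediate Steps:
I = 13/2 (I = 8 - ½*3 = 8 - 3/2 = 13/2 ≈ 6.5000)
A(H, t) = 9/(2*(2 + H)) (A(H, t) = (13/2 - 2)/(H + 2) = 9/(2*(2 + H)))
M(1, 52) - (1 + A(-5, (5 - 2)/(4 + 4))*(-2/(-18))) = -38 - (1 + (9/(2*(2 - 5)))*(-2/(-18))) = -38 - (1 + ((9/2)/(-3))*(-2*(-1/18))) = -38 - (1 + ((9/2)*(-⅓))*(⅑)) = -38 - (1 - 3/2*⅑) = -38 - (1 - ⅙) = -38 - 1*⅚ = -38 - ⅚ = -233/6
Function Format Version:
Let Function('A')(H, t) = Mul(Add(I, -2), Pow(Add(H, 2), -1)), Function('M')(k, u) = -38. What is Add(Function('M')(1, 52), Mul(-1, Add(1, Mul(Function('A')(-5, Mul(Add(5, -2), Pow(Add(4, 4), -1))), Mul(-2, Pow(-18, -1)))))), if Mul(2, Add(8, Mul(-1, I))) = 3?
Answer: Rational(-233, 6) ≈ -38.833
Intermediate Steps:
I = Rational(13, 2) (I = Add(8, Mul(Rational(-1, 2), 3)) = Add(8, Rational(-3, 2)) = Rational(13, 2) ≈ 6.5000)
Function('A')(H, t) = Mul(Rational(9, 2), Pow(Add(2, H), -1)) (Function('A')(H, t) = Mul(Add(Rational(13, 2), -2), Pow(Add(H, 2), -1)) = Mul(Rational(9, 2), Pow(Add(2, H), -1)))
Add(Function('M')(1, 52), Mul(-1, Add(1, Mul(Function('A')(-5, Mul(Add(5, -2), Pow(Add(4, 4), -1))), Mul(-2, Pow(-18, -1)))))) = Add(-38, Mul(-1, Add(1, Mul(Mul(Rational(9, 2), Pow(Add(2, -5), -1)), Mul(-2, Pow(-18, -1)))))) = Add(-38, Mul(-1, Add(1, Mul(Mul(Rational(9, 2), Pow(-3, -1)), Mul(-2, Rational(-1, 18)))))) = Add(-38, Mul(-1, Add(1, Mul(Mul(Rational(9, 2), Rational(-1, 3)), Rational(1, 9))))) = Add(-38, Mul(-1, Add(1, Mul(Rational(-3, 2), Rational(1, 9))))) = Add(-38, Mul(-1, Add(1, Rational(-1, 6)))) = Add(-38, Mul(-1, Rational(5, 6))) = Add(-38, Rational(-5, 6)) = Rational(-233, 6)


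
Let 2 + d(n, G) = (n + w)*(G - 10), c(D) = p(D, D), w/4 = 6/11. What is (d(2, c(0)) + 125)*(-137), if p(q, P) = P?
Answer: -122341/11 ≈ -11122.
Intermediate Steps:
w = 24/11 (w = 4*(6/11) = 24/11 ≈ 2.1818)
c(D) = D
d(n, G) = -2 + (-10 + G)*(24/11 + n) (d(n, G) = -2 + (n + 24/11)*(G - 10) = -2 + (24/11 + n)*(-10 + G) = -2 + (-10 + G)*(24/11 + n))
(d(2, c(0)) + 125)*(-137) = ((-262/11 - 10*2 + (24/11)*0 + 0*2) + 125)*(-137) = ((-262/11 - 20 + 0 + 0) + 125)*(-137) = (-482/11 + 125)*(-137) = (893/11)*(-137) = -122341/11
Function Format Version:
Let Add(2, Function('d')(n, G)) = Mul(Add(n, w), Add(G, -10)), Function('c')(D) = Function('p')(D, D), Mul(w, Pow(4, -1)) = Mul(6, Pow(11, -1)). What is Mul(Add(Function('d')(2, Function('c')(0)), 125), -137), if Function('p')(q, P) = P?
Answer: Rational(-122341, 11) ≈ -11122.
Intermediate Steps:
w = Rational(24, 11) (w = Mul(4, Mul(6, Pow(11, -1))) = Mul(4, Mul(6, Rational(1, 11))) = Mul(4, Rational(6, 11)) = Rational(24, 11) ≈ 2.1818)
Function('c')(D) = D
Function('d')(n, G) = Add(-2, Mul(Add(-10, G), Add(Rational(24, 11), n))) (Function('d')(n, G) = Add(-2, Mul(Add(n, Rational(24, 11)), Add(G, -10))) = Add(-2, Mul(Add(Rational(24, 11), n), Add(-10, G))) = Add(-2, Mul(Add(-10, G), Add(Rational(24, 11), n))))
Mul(Add(Function('d')(2, Function('c')(0)), 125), -137) = Mul(Add(Add(Rational(-262, 11), Mul(-10, 2), Mul(Rational(24, 11), 0), Mul(0, 2)), 125), -137) = Mul(Add(Add(Rational(-262, 11), -20, 0, 0), 125), -137) = Mul(Add(Rational(-482, 11), 125), -137) = Mul(Rational(893, 11), -137) = Rational(-122341, 11)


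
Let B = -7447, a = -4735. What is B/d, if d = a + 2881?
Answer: 7447/1854 ≈ 4.0167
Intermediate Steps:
d = -1854 (d = -4735 + 2881 = -1854)
B/d = -7447/(-1854) = -7447*(-1/1854) = 7447/1854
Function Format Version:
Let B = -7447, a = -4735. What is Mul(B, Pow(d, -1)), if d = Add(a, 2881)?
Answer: Rational(7447, 1854) ≈ 4.0167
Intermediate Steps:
d = -1854 (d = Add(-4735, 2881) = -1854)
Mul(B, Pow(d, -1)) = Mul(-7447, Pow(-1854, -1)) = Mul(-7447, Rational(-1, 1854)) = Rational(7447, 1854)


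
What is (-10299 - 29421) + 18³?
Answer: -33888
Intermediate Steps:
(-10299 - 29421) + 18³ = -39720 + 5832 = -33888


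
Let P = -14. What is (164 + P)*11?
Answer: 1650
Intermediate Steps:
(164 + P)*11 = (164 - 14)*11 = 150*11 = 1650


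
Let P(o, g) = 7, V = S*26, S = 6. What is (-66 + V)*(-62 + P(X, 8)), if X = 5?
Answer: -4950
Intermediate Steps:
V = 156 (V = 6*26 = 156)
(-66 + V)*(-62 + P(X, 8)) = (-66 + 156)*(-62 + 7) = 90*(-55) = -4950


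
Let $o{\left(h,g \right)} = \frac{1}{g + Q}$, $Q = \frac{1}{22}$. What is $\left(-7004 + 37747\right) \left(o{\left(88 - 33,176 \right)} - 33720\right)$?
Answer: $- \frac{4014960110734}{3873} \approx -1.0367 \cdot 10^{9}$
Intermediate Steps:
$Q = \frac{1}{22} \approx 0.045455$
$o{\left(h,g \right)} = \frac{1}{\frac{1}{22} + g}$ ($o{\left(h,g \right)} = \frac{1}{g + \frac{1}{22}} = \frac{1}{\frac{1}{22} + g}$)
$\left(-7004 + 37747\right) \left(o{\left(88 - 33,176 \right)} - 33720\right) = \left(-7004 + 37747\right) \left(\frac{22}{1 + 22 \cdot 176} - 33720\right) = 30743 \left(\frac{22}{1 + 3872} - 33720\right) = 30743 \left(\frac{22}{3873} - 33720\right) = 30743 \left(- \frac{130597538}{3873}\right) = - \frac{4014960110734}{3873}$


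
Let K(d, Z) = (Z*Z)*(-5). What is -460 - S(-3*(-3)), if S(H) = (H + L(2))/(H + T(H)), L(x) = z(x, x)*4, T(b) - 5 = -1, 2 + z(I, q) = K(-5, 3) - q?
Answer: -5793/13 ≈ -445.62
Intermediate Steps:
K(d, Z) = -5*Z² (K(d, Z) = Z²*(-5) = -5*Z²)
z(I, q) = -47 - q (z(I, q) = -2 + (-5*3² - q) = -2 + (-5*9 - q) = -2 + (-45 - q) = -47 - q)
T(b) = 4 (T(b) = 5 - 1 = 4)
L(x) = -188 - 4*x (L(x) = (-47 - x)*4 = -188 - 4*x)
S(H) = (-196 + H)/(4 + H) (S(H) = (H + (-188 - 4*2))/(H + 4) = (H + (-188 - 8))/(4 + H) = (H - 196)/(4 + H) = (-196 + H)/(4 + H))
-460 - S(-3*(-3)) = -460 - (-196 - 3*(-3))/(4 - 3*(-3)) = -460 - (-196 + 9)/(4 + 9) = -460 - (-187)/13 = -460 - 1*(-187/13) = -460 + 187/13 = -5793/13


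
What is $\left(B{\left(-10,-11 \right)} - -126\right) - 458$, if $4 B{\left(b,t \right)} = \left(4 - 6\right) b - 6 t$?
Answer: $- \frac{621}{2} \approx -310.5$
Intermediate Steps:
$B{\left(b,t \right)} = - \frac{3 t}{2} - \frac{b}{2}$ ($B{\left(b,t \right)} = \frac{\left(4 - 6\right) b - 6 t}{4} = \frac{- 2 b - 6 t}{4} = \frac{- 6 t - 2 b}{4} = - \frac{3 t}{2} - \frac{b}{2}$)
$\left(B{\left(-10,-11 \right)} - -126\right) - 458 = \left(\left(\left(- \frac{3}{2}\right) \left(-11\right) - -5\right) - -126\right) - 458 = \left(\left(\frac{33}{2} + 5\right) + 126\right) - 458 = \left(\frac{43}{2} + 126\right) - 458 = \frac{295}{2} - 458 = - \frac{621}{2}$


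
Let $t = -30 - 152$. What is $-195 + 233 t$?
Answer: $-42601$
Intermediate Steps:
$t = -182$
$-195 + 233 t = -195 + 233 \left(-182\right) = -195 - 42406 = -42601$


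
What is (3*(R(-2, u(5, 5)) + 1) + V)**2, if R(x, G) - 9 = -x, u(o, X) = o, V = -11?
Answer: 625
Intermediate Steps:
R(x, G) = 9 - x
(3*(R(-2, u(5, 5)) + 1) + V)**2 = (3*((9 - 1*(-2)) + 1) - 11)**2 = (3*((9 + 2) + 1) - 11)**2 = (3*(11 + 1) - 11)**2 = (3*12 - 11)**2 = (36 - 11)**2 = 25**2 = 625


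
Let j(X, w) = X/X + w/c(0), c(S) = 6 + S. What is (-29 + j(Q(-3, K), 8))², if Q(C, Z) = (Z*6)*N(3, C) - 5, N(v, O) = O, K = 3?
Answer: 6400/9 ≈ 711.11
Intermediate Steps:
Q(C, Z) = -5 + 6*C*Z (Q(C, Z) = (Z*6)*C - 5 = (6*Z)*C - 5 = 6*C*Z - 5 = -5 + 6*C*Z)
j(X, w) = 1 + w/6 (j(X, w) = X/X + w/(6 + 0) = 1 + w/6)
(-29 + j(Q(-3, K), 8))² = (-29 + (1 + (⅙)*8))² = (-29 + (1 + 4/3))² = (-29 + 7/3)² = (-80/3)² = 6400/9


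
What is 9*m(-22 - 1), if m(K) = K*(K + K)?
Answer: 9522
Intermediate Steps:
m(K) = 2*K² (m(K) = K*(2*K) = 2*K²)
9*m(-22 - 1) = 9*(2*(-22 - 1)²) = 9*(2*(-23)²) = 9*(2*529) = 9*1058 = 9522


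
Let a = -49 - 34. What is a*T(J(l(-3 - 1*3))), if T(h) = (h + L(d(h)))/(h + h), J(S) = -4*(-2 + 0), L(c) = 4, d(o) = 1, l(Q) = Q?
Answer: -249/4 ≈ -62.250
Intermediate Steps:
J(S) = 8 (J(S) = -4*(-2) = 8)
a = -83
T(h) = (4 + h)/(2*h) (T(h) = (h + 4)/(h + h) = (4 + h)/((2*h)) = (4 + h)*(1/(2*h)) = (4 + h)/(2*h))
a*T(J(l(-3 - 1*3))) = -83*(4 + 8)/(2*8) = -83*12/(2*8) = -83*¾ = -249/4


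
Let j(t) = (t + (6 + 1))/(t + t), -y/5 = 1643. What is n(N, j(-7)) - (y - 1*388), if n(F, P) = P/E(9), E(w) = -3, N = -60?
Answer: 8603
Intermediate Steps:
y = -8215 (y = -5*1643 = -8215)
j(t) = (7 + t)/(2*t) (j(t) = (t + 7)/((2*t)) = (7 + t)*(1/(2*t)) = (7 + t)/(2*t))
n(F, P) = -P/3 (n(F, P) = P/(-3) = P*(-1/3) = -P/3)
n(N, j(-7)) - (y - 1*388) = -(7 - 7)/(6*(-7)) - (-8215 - 1*388) = -(-1)*0/(6*7) - (-8215 - 388) = -1/3*0 - 1*(-8603) = 0 + 8603 = 8603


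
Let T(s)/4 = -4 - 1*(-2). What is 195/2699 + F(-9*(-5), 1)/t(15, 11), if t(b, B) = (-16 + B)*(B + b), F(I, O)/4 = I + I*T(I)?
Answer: 342609/35087 ≈ 9.7646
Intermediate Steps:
T(s) = -8 (T(s) = 4*(-4 - 1*(-2)) = 4*(-4 + 2) = 4*(-2) = -8)
F(I, O) = -28*I (F(I, O) = 4*(I + I*(-8)) = 4*(I - 8*I) = 4*(-7*I) = -28*I)
195/2699 + F(-9*(-5), 1)/t(15, 11) = 195/2699 + (-(-252)*(-5))/(11² - 16*11 - 16*15 + 11*15) = 195*(1/2699) + (-28*45)/(121 - 176 - 240 + 165) = 195/2699 - 1260/(-130) = 195/2699 - 1260*(-1/130) = 195/2699 + 126/13 = 342609/35087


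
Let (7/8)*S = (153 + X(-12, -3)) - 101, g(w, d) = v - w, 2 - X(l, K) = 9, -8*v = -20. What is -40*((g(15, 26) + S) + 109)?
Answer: -41420/7 ≈ -5917.1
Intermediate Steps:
v = 5/2 (v = -1/8*(-20) = 5/2 ≈ 2.5000)
X(l, K) = -7 (X(l, K) = 2 - 1*9 = 2 - 9 = -7)
g(w, d) = 5/2 - w
S = 360/7 (S = 8*((153 - 7) - 101)/7 = 8*(146 - 101)/7 = (8/7)*45 = 360/7 ≈ 51.429)
-40*((g(15, 26) + S) + 109) = -40*(((5/2 - 1*15) + 360/7) + 109) = -40*(((5/2 - 15) + 360/7) + 109) = -40*((-25/2 + 360/7) + 109) = -40*(545/14 + 109) = -40*2071/14 = -41420/7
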